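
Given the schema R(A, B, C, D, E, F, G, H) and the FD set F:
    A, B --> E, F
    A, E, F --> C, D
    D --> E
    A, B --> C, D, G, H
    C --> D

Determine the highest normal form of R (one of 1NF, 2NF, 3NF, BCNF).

Candidate key: {A, B}. Prime attributes: {A, B}.
A, E, F --> C, D breaks BCNF: {A, E, F}⁺ = {A, C, D, E, F}, so {A, E, F} is not a superkey.
Because {C, D} are non-prime and the left side of A, E, F --> C, D is not a superkey, the relation is not in 3NF.
No proper subset of a key has a non-prime attribute in its closure, so there is no partial dependency; 2NF holds.

2NF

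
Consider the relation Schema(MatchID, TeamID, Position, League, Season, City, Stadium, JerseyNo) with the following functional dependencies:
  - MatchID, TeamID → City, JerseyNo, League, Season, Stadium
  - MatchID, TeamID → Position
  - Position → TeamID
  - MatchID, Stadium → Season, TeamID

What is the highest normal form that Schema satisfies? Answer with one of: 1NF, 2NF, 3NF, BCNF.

Candidate keys: {MatchID, Position}, {MatchID, Stadium}, {MatchID, TeamID}. Prime attributes: {MatchID, Position, Stadium, TeamID}.
For Position → TeamID we have {Position}⁺ = {Position, TeamID}; {Position} is not a superkey, so BCNF fails.
Its right-hand attributes {TeamID} are all prime, as are those of every other non-superkey FD — the relation is in 3NF.

3NF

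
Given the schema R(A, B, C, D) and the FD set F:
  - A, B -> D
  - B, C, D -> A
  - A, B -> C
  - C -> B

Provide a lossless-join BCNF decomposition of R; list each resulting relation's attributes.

Candidate keys of the original relation: {A, B}, {A, C}, {C, D}.
{A, B, C, D}: {C} determines {B, C} here but is not a superkey — split on C -> B, giving {B, C} and {A, C, D}.
{B, C} is in BCNF.
{A, C, D} is in BCNF.

{A, C, D}; {B, C}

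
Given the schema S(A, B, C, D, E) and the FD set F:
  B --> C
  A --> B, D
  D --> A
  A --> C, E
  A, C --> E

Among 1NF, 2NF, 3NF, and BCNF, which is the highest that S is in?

2NF

Candidate keys: {A}, {D}. Prime attributes: {A, D}.
B --> C breaks BCNF: {B}⁺ = {B, C}, so {B} is not a superkey.
Because {C} is non-prime and the left side of B --> C is not a superkey, the relation is not in 3NF.
Every candidate key is a single attribute, so no partial dependency is possible; 2NF holds.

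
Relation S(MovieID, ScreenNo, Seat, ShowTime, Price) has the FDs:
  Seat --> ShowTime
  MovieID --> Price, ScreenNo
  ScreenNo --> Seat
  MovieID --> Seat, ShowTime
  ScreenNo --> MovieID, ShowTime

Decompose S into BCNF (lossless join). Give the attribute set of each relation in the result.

Candidate keys of the original relation: {MovieID}, {ScreenNo}.
In {MovieID, Price, ScreenNo, Seat, ShowTime}, {Seat} is not a superkey ({Seat}⁺ restricted to this set is {Seat, ShowTime}), so split on Seat --> ShowTime into {Seat, ShowTime} and {MovieID, Price, ScreenNo, Seat}.
{Seat, ShowTime} is in BCNF.
{MovieID, Price, ScreenNo, Seat} is in BCNF.

{MovieID, Price, ScreenNo, Seat}; {Seat, ShowTime}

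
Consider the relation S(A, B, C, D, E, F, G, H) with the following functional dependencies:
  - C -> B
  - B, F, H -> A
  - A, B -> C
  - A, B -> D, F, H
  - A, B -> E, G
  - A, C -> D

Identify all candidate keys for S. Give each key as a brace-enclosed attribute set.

{A, B}⁺ = {A, B, C, D, E, F, G, H}, which is every attribute, so {A, B} is a candidate key.
{A, C}⁺ = {A, B, C, D, E, F, G, H}, which is every attribute, so {A, C} is a candidate key.
{B, F, H}⁺ = {A, B, C, D, E, F, G, H}, which is every attribute, so {B, F, H} is a candidate key.
{C, F, H}⁺ = {A, B, C, D, E, F, G, H}, which is every attribute, so {C, F, H} is a candidate key.
Any other superkey properly contains one of these, so there are no further candidate keys.

{A, B}, {A, C}, {B, F, H}, {C, F, H}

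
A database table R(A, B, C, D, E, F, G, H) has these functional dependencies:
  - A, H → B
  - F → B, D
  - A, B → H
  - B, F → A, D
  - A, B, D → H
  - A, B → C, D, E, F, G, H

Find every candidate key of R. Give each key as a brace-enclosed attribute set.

Closure of {F} is {A, B, C, D, E, F, G, H}, the whole schema; {F} is a candidate key.
Closure of {A, B} is {A, B, C, D, E, F, G, H}, the whole schema; {A, B} is a candidate key.
Closure of {A, H} is {A, B, C, D, E, F, G, H}, the whole schema; {A, H} is a candidate key.
No proper subset of any of these is a key, and no other minimal superkey exists.

{A, B}, {A, H}, {F}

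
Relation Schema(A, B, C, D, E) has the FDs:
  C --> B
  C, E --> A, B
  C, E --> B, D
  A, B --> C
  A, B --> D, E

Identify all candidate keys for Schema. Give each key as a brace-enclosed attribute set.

{A, B}, {A, C}, {C, E}

{A, B}⁺ = {A, B, C, D, E} — all of the relation — so {A, B} is a candidate key.
{A, C}⁺ = {A, B, C, D, E} — all of the relation — so {A, C} is a candidate key.
{C, E}⁺ = {A, B, C, D, E} — all of the relation — so {C, E} is a candidate key.
These are minimal and exhaustive — every other superkey contains one of them.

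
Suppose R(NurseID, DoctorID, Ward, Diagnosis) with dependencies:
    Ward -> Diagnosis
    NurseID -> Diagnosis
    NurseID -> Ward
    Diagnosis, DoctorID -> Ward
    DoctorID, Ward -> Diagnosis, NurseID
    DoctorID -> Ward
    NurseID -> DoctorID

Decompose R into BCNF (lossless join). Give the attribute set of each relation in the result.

Candidate keys of the original relation: {DoctorID}, {NurseID}.
Within {Diagnosis, DoctorID, NurseID, Ward}: {Ward}⁺ ∩ {Diagnosis, DoctorID, NurseID, Ward} = {Diagnosis, Ward}, not the whole set, so Ward -> Diagnosis violates BCNF; decompose into {Diagnosis, Ward} and {DoctorID, NurseID, Ward}.
{Diagnosis, Ward} is in BCNF.
{DoctorID, NurseID, Ward} is in BCNF.

{Diagnosis, Ward}; {DoctorID, NurseID, Ward}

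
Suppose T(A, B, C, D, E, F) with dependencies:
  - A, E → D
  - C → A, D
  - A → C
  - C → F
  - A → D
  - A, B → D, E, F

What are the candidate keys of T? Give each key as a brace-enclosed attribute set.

{B} never appears on the right of any FD, so every key must include it.
{A, B}⁺ = {A, B, C, D, E, F}, which is every attribute, so {A, B} is a candidate key.
{B, C}⁺ = {A, B, C, D, E, F}, which is every attribute, so {B, C} is a candidate key.
Any other superkey properly contains one of these, so there are no further candidate keys.

{A, B}, {B, C}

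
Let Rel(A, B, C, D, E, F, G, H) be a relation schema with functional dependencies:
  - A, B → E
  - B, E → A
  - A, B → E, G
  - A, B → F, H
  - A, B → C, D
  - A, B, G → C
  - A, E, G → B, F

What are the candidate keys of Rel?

{A, B}⁺ = {A, B, C, D, E, F, G, H}, which is every attribute, so {A, B} is a candidate key.
{B, E}⁺ = {A, B, C, D, E, F, G, H}, which is every attribute, so {B, E} is a candidate key.
{A, E, G}⁺ = {A, B, C, D, E, F, G, H}, which is every attribute, so {A, E, G} is a candidate key.
Any other superkey properly contains one of these, so there are no further candidate keys.

{A, B}, {A, E, G}, {B, E}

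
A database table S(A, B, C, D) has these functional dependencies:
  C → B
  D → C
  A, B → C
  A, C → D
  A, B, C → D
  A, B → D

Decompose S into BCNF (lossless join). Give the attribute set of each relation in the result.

{A, D}; {B, C}; {C, D}

Candidate keys of the original relation: {A, B}, {A, C}, {A, D}.
{A, B, C, D}: {C} determines {B, C} here but is not a superkey — split on C → B, giving {B, C} and {A, C, D}.
{B, C} is in BCNF.
{A, C, D}: {D} determines {C, D} here but is not a superkey — split on D → C, giving {C, D} and {A, D}.
{C, D} is in BCNF.
{A, D} is in BCNF.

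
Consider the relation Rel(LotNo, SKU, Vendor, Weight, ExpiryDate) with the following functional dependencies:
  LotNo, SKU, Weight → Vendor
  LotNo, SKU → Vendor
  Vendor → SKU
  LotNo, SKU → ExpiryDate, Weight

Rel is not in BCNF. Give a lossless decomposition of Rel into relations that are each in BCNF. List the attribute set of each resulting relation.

{ExpiryDate, LotNo, Vendor, Weight}; {SKU, Vendor}

Candidate keys of the original relation: {LotNo, SKU}, {LotNo, Vendor}.
In {ExpiryDate, LotNo, SKU, Vendor, Weight}, {Vendor} is not a superkey ({Vendor}⁺ restricted to this set is {SKU, Vendor}), so split on Vendor → SKU into {SKU, Vendor} and {ExpiryDate, LotNo, Vendor, Weight}.
{SKU, Vendor}: every determinant is a superkey — BCNF.
{ExpiryDate, LotNo, Vendor, Weight}: every determinant is a superkey — BCNF.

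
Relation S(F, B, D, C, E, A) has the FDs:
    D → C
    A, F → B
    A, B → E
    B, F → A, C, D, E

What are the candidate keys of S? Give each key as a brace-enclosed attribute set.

Attributes never on any right-hand side: {F} — every candidate key must contain it.
Closure of {A, F} is {A, B, C, D, E, F}, the whole schema; {A, F} is a candidate key.
Closure of {B, F} is {A, B, C, D, E, F}, the whole schema; {B, F} is a candidate key.
No proper subset of any of these is a key, and no other minimal superkey exists.

{A, F}, {B, F}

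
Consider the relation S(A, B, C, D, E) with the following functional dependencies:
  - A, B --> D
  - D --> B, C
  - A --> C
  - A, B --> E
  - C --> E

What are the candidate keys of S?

{A} never appears on the right of any FD, so every key must include it.
{A, B}⁺ = {A, B, C, D, E}, which is every attribute, so {A, B} is a candidate key.
{A, D}⁺ = {A, B, C, D, E}, which is every attribute, so {A, D} is a candidate key.
Any other superkey properly contains one of these, so there are no further candidate keys.

{A, B}, {A, D}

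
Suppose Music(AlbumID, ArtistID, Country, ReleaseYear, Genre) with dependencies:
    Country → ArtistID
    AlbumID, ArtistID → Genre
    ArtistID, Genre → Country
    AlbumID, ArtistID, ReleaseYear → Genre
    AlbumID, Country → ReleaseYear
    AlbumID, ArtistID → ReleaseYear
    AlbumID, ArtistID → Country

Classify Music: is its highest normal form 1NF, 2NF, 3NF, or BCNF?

Candidate keys: {AlbumID, ArtistID}, {AlbumID, Country}. Prime attributes: {AlbumID, ArtistID, Country}.
Country → ArtistID breaks BCNF: {Country}⁺ = {ArtistID, Country}, so {Country} is not a superkey.
But every attribute on its right side ({ArtistID}) is prime, and the same holds for every other non-superkey FD, so 3NF still holds.

3NF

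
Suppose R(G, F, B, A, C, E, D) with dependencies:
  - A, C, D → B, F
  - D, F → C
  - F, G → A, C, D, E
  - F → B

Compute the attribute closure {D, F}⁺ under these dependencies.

{B, C, D, F}

Start with {D, F}.
D, F → C applies; add {C} → now {C, D, F}.
F → B applies; add {B} → now {B, C, D, F}.
No further FD applies.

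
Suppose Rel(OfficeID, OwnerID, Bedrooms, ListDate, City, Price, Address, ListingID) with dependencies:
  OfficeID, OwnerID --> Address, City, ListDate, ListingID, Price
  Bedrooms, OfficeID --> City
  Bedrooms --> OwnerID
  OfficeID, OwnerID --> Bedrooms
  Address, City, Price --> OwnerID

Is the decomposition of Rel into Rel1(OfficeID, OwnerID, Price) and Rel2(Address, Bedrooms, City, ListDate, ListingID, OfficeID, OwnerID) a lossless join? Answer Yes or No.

Yes

Common attributes: {OfficeID, OwnerID}; their closure is {Address, Bedrooms, City, ListDate, ListingID, OfficeID, OwnerID, Price}.
Since Rel1 ⊆ {Address, Bedrooms, City, ListDate, ListingID, OfficeID, OwnerID, Price}, the intersection is a superkey of Rel1; the decomposition is lossless.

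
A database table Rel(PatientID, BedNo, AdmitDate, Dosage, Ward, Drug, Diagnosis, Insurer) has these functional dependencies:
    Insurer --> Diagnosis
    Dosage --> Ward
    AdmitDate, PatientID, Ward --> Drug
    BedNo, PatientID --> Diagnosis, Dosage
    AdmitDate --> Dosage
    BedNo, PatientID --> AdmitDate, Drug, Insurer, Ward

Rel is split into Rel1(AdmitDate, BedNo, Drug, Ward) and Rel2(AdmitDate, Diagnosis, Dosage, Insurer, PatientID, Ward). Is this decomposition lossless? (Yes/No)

The shared attributes are {AdmitDate, Ward} and {AdmitDate, Ward}⁺ = {AdmitDate, Dosage, Ward}.
Rel1 ⊄ {AdmitDate, Dosage, Ward} and Rel2 ⊄ {AdmitDate, Dosage, Ward}, so the split is lossy.

No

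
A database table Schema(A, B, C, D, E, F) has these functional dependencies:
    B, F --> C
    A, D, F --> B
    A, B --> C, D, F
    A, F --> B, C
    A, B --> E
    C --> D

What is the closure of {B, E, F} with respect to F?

Start with {B, E, F}.
B, F --> C applies; add {C} → now {B, C, E, F}.
C --> D applies; add {D} → now {B, C, D, E, F}.
No further FD applies.

{B, C, D, E, F}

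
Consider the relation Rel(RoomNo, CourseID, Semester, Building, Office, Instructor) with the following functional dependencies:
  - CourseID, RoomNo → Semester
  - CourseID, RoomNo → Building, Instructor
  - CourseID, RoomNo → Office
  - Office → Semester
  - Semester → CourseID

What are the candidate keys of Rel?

{CourseID, RoomNo}, {Office, RoomNo}, {RoomNo, Semester}

Attributes never on any right-hand side: {RoomNo} — every candidate key must contain it.
{CourseID, RoomNo}⁺ = {Building, CourseID, Instructor, Office, RoomNo, Semester} — all of the relation — so {CourseID, RoomNo} is a candidate key.
{Office, RoomNo}⁺ = {Building, CourseID, Instructor, Office, RoomNo, Semester} — all of the relation — so {Office, RoomNo} is a candidate key.
{RoomNo, Semester}⁺ = {Building, CourseID, Instructor, Office, RoomNo, Semester} — all of the relation — so {RoomNo, Semester} is a candidate key.
These are minimal and exhaustive — every other superkey contains one of them.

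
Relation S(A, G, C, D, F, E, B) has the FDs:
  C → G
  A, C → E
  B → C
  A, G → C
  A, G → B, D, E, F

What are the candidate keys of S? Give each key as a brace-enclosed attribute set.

{A, B}, {A, C}, {A, G}

{A} never appears on the right of any FD, so every key must include it.
{A, B}⁺ = {A, B, C, D, E, F, G} — all of the relation — so {A, B} is a candidate key.
{A, C}⁺ = {A, B, C, D, E, F, G} — all of the relation — so {A, C} is a candidate key.
{A, G}⁺ = {A, B, C, D, E, F, G} — all of the relation — so {A, G} is a candidate key.
These are minimal and exhaustive — every other superkey contains one of them.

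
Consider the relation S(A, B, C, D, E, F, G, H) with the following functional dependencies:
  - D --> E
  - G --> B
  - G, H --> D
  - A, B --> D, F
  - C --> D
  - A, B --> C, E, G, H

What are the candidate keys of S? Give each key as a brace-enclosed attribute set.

{A} never appears on the right of any FD, so every key must include it.
{A, B}⁺ = {A, B, C, D, E, F, G, H}, which is every attribute, so {A, B} is a candidate key.
{A, G}⁺ = {A, B, C, D, E, F, G, H}, which is every attribute, so {A, G} is a candidate key.
These are minimal and exhaustive — every other superkey contains one of them.

{A, B}, {A, G}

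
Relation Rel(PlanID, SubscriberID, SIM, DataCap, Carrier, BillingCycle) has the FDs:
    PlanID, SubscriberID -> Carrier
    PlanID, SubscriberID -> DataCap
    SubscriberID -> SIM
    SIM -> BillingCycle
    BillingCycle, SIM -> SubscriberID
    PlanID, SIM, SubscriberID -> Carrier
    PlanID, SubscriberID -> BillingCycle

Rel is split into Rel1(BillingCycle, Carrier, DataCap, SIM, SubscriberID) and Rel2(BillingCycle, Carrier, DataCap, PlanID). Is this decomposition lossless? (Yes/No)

No

Rel1 ∩ Rel2 = {BillingCycle, Carrier, DataCap}; its closure under F is {BillingCycle, Carrier, DataCap}.
The closure covers neither Rel1 nor Rel2 entirely; the join is not lossless.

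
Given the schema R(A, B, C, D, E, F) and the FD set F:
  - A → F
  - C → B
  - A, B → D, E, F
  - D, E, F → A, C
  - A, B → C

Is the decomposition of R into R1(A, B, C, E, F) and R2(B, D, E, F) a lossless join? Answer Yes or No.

No

The shared attributes are {B, E, F} and {B, E, F}⁺ = {B, E, F}.
R1 ⊄ {B, E, F} and R2 ⊄ {B, E, F}, so the split is lossy.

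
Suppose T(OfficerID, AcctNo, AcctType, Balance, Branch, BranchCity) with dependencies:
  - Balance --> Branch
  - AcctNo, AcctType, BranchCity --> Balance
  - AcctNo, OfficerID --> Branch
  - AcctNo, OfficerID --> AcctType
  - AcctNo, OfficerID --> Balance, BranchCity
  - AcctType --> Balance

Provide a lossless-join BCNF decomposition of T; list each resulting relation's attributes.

Candidate key of the original relation: {AcctNo, OfficerID}.
Within {AcctNo, AcctType, Balance, Branch, BranchCity, OfficerID}: {Balance}⁺ ∩ {AcctNo, AcctType, Balance, Branch, BranchCity, OfficerID} = {Balance, Branch}, not the whole set, so Balance --> Branch violates BCNF; decompose into {Balance, Branch} and {AcctNo, AcctType, Balance, BranchCity, OfficerID}.
{Balance, Branch} has no BCNF violation.
Within {AcctNo, AcctType, Balance, BranchCity, OfficerID}: {AcctNo, AcctType, BranchCity}⁺ ∩ {AcctNo, AcctType, Balance, BranchCity, OfficerID} = {AcctNo, AcctType, Balance, BranchCity}, not the whole set, so AcctNo, AcctType, BranchCity --> Balance violates BCNF; decompose into {AcctNo, AcctType, Balance, BranchCity} and {AcctNo, AcctType, BranchCity, OfficerID}.
Within {AcctNo, AcctType, Balance, BranchCity}: {AcctType}⁺ ∩ {AcctNo, AcctType, Balance, BranchCity} = {AcctType, Balance}, not the whole set, so AcctType --> Balance violates BCNF; decompose into {AcctType, Balance} and {AcctNo, AcctType, BranchCity}.
{AcctType, Balance} has no BCNF violation.
{AcctNo, AcctType, BranchCity} has no BCNF violation.
{AcctNo, AcctType, BranchCity, OfficerID} has no BCNF violation.

{AcctNo, AcctType, BranchCity, OfficerID}; {AcctType, Balance}; {Balance, Branch}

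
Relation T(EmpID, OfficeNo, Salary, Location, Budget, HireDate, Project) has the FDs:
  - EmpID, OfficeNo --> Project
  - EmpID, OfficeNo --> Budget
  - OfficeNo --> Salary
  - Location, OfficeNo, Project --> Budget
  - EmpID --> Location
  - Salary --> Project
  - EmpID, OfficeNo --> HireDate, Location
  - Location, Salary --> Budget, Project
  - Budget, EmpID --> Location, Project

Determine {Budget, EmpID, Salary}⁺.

{Budget, EmpID, Location, Project, Salary}

Start with {Budget, EmpID, Salary}.
EmpID --> Location applies; add {Location} → now {Budget, EmpID, Location, Salary}.
Salary --> Project applies; add {Project} → now {Budget, EmpID, Location, Project, Salary}.
No further FD applies.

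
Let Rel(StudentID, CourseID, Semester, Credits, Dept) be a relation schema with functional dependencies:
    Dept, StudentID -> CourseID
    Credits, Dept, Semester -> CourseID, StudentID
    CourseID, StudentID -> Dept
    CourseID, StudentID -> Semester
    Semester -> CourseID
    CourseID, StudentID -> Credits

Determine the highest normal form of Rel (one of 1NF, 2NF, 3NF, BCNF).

Candidate keys: {CourseID, StudentID}, {Credits, Dept, Semester}, {Dept, StudentID}, {Semester, StudentID}. Prime attributes: {CourseID, Credits, Dept, Semester, StudentID}.
Semester -> CourseID: {Semester}⁺ = {CourseID, Semester}, which is not all of the attributes, so the left side is not a superkey — BCNF is violated.
Since {CourseID} ⊆ prime attributes and every other non-superkey FD also has a prime right side, the schema is in 3NF.

3NF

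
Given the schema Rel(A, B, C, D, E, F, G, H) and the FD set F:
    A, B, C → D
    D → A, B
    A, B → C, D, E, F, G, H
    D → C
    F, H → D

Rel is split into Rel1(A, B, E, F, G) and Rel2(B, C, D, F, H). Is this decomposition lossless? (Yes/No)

No

Rel1 ∩ Rel2 = {B, F}; its closure under F is {B, F}.
Neither Rel1 nor Rel2 is contained in that closure, so the decomposition is lossy.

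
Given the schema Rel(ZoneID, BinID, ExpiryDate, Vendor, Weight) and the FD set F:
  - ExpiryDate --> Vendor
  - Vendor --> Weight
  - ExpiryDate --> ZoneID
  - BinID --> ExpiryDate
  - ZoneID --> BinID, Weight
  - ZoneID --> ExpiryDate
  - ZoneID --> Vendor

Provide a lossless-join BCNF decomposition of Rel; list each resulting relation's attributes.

Candidate keys of the original relation: {BinID}, {ExpiryDate}, {ZoneID}.
Within {BinID, ExpiryDate, Vendor, Weight, ZoneID}: {Vendor}⁺ ∩ {BinID, ExpiryDate, Vendor, Weight, ZoneID} = {Vendor, Weight}, not the whole set, so Vendor --> Weight violates BCNF; decompose into {Vendor, Weight} and {BinID, ExpiryDate, Vendor, ZoneID}.
{Vendor, Weight} is in BCNF.
{BinID, ExpiryDate, Vendor, ZoneID} is in BCNF.

{BinID, ExpiryDate, Vendor, ZoneID}; {Vendor, Weight}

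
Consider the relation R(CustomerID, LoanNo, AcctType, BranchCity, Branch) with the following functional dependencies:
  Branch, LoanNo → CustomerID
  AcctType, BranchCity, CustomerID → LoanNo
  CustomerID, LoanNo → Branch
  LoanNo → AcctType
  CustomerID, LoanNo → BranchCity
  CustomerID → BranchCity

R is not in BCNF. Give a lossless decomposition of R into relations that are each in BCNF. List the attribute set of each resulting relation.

{AcctType, LoanNo}; {Branch, CustomerID, LoanNo}; {BranchCity, CustomerID}

Candidate keys of the original relation: {AcctType, CustomerID}, {Branch, LoanNo}, {CustomerID, LoanNo}.
In {AcctType, Branch, BranchCity, CustomerID, LoanNo}, {LoanNo} is not a superkey ({LoanNo}⁺ restricted to this set is {AcctType, LoanNo}), so split on LoanNo → AcctType into {AcctType, LoanNo} and {Branch, BranchCity, CustomerID, LoanNo}.
{AcctType, LoanNo} is in BCNF.
In {Branch, BranchCity, CustomerID, LoanNo}, {CustomerID} is not a superkey ({CustomerID}⁺ restricted to this set is {BranchCity, CustomerID}), so split on CustomerID → BranchCity into {BranchCity, CustomerID} and {Branch, CustomerID, LoanNo}.
{BranchCity, CustomerID} is in BCNF.
{Branch, CustomerID, LoanNo} is in BCNF.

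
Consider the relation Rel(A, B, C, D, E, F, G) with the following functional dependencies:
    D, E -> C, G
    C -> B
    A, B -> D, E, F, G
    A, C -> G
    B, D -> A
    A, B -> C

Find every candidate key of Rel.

Closure of {A, B} is {A, B, C, D, E, F, G}, the whole schema; {A, B} is a candidate key.
Closure of {A, C} is {A, B, C, D, E, F, G}, the whole schema; {A, C} is a candidate key.
Closure of {B, D} is {A, B, C, D, E, F, G}, the whole schema; {B, D} is a candidate key.
Closure of {C, D} is {A, B, C, D, E, F, G}, the whole schema; {C, D} is a candidate key.
Closure of {D, E} is {A, B, C, D, E, F, G}, the whole schema; {D, E} is a candidate key.
These are minimal and exhaustive — every other superkey contains one of them.

{A, B}, {A, C}, {B, D}, {C, D}, {D, E}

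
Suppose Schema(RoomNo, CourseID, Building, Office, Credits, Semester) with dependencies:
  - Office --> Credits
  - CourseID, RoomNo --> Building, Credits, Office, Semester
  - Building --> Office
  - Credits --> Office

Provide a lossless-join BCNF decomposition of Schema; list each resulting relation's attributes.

{Building, CourseID, RoomNo, Semester}; {Building, Office}; {Credits, Office}

Candidate key of the original relation: {CourseID, RoomNo}.
Within {Building, CourseID, Credits, Office, RoomNo, Semester}: {Office}⁺ ∩ {Building, CourseID, Credits, Office, RoomNo, Semester} = {Credits, Office}, not the whole set, so Office --> Credits violates BCNF; decompose into {Credits, Office} and {Building, CourseID, Office, RoomNo, Semester}.
{Credits, Office} has no BCNF violation.
Within {Building, CourseID, Office, RoomNo, Semester}: {Building}⁺ ∩ {Building, CourseID, Office, RoomNo, Semester} = {Building, Office}, not the whole set, so Building --> Office violates BCNF; decompose into {Building, Office} and {Building, CourseID, RoomNo, Semester}.
{Building, Office} has no BCNF violation.
{Building, CourseID, RoomNo, Semester} has no BCNF violation.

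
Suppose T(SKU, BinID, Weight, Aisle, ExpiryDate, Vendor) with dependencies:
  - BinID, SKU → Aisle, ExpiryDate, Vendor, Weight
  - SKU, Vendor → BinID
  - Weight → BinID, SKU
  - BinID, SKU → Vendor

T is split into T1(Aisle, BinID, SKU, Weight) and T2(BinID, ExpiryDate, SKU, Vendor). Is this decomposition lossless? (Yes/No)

Yes

Common attributes: {BinID, SKU}; their closure is {Aisle, BinID, ExpiryDate, SKU, Vendor, Weight}.
Since T1 ⊆ {Aisle, BinID, ExpiryDate, SKU, Vendor, Weight}, the intersection is a superkey of T1; the decomposition is lossless.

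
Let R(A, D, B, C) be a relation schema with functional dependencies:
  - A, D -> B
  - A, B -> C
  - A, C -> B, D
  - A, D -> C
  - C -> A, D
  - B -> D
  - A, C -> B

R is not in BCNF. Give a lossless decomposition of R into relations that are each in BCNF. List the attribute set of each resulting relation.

{A, B, C}; {B, D}

Candidate keys of the original relation: {A, B}, {A, D}, {C}.
{A, B, C, D}: {B} determines {B, D} here but is not a superkey — split on B -> D, giving {B, D} and {A, B, C}.
{B, D} has no BCNF violation.
{A, B, C} has no BCNF violation.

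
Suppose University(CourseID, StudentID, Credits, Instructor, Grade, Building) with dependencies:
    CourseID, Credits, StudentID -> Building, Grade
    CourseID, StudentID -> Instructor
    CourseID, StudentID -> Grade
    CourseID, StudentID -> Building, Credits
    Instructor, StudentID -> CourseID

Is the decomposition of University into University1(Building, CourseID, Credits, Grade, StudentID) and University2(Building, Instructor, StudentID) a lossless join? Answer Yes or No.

No

The shared attributes are {Building, StudentID} and {Building, StudentID}⁺ = {Building, StudentID}.
The closure covers neither University1 nor University2 entirely; the join is not lossless.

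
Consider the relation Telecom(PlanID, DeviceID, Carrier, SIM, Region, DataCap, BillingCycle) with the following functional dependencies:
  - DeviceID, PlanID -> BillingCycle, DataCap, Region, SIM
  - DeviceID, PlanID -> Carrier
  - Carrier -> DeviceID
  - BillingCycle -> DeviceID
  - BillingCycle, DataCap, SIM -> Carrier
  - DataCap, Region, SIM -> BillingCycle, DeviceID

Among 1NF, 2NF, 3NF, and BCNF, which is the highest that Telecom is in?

Candidate keys: {BillingCycle, PlanID}, {Carrier, PlanID}, {DataCap, PlanID, Region, SIM}, {DeviceID, PlanID}. Prime attributes: {BillingCycle, Carrier, DataCap, DeviceID, PlanID, Region, SIM}.
Carrier -> DeviceID breaks BCNF: {Carrier}⁺ = {Carrier, DeviceID}, so {Carrier} is not a superkey.
But every attribute on its right side ({DeviceID}) is prime, and the same holds for every other non-superkey FD, so 3NF still holds.

3NF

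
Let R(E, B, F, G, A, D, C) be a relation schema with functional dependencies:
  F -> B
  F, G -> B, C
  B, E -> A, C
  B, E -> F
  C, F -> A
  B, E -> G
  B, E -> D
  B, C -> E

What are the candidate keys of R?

{B, C}, {B, E}, {C, F}, {E, F}, {F, G}

{B, C} is a candidate key since {B, C}⁺ = {A, B, C, D, E, F, G} covers every attribute.
{B, E} is a candidate key since {B, E}⁺ = {A, B, C, D, E, F, G} covers every attribute.
{C, F} is a candidate key since {C, F}⁺ = {A, B, C, D, E, F, G} covers every attribute.
{E, F} is a candidate key since {E, F}⁺ = {A, B, C, D, E, F, G} covers every attribute.
{F, G} is a candidate key since {F, G}⁺ = {A, B, C, D, E, F, G} covers every attribute.
These are minimal and exhaustive — every other superkey contains one of them.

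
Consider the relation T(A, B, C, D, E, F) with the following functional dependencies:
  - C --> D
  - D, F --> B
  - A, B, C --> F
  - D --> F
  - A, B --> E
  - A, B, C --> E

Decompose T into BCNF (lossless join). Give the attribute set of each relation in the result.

{A, C, E}; {B, D, F}; {C, D}

Candidate key of the original relation: {A, C}.
Within {A, B, C, D, E, F}: {C}⁺ ∩ {A, B, C, D, E, F} = {B, C, D, F}, not the whole set, so C --> B, D, F violates BCNF; decompose into {B, C, D, F} and {A, C, E}.
Within {B, C, D, F}: {D, F}⁺ ∩ {B, C, D, F} = {B, D, F}, not the whole set, so D, F --> B violates BCNF; decompose into {B, D, F} and {C, D, F}.
{B, D, F} is in BCNF.
Within {C, D, F}: {D}⁺ ∩ {C, D, F} = {D, F}, not the whole set, so D --> F violates BCNF; decompose into {D, F} and {C, D}.
{D, F} is in BCNF.
{C, D} is in BCNF.
{A, C, E} is in BCNF.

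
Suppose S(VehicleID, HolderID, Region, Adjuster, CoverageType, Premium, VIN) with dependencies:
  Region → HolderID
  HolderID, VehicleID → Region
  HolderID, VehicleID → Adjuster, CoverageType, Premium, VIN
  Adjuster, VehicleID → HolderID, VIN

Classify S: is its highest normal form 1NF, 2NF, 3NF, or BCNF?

Candidate keys: {Adjuster, VehicleID}, {HolderID, VehicleID}, {Region, VehicleID}. Prime attributes: {Adjuster, HolderID, Region, VehicleID}.
For Region → HolderID we have {Region}⁺ = {HolderID, Region}; {Region} is not a superkey, so BCNF fails.
But every attribute on its right side ({HolderID}) is prime, and the same holds for every other non-superkey FD, so 3NF still holds.

3NF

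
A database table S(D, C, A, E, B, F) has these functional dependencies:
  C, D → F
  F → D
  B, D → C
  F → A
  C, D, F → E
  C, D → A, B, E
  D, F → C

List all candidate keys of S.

Closure of {F} is {A, B, C, D, E, F}, the whole schema; {F} is a candidate key.
Closure of {B, D} is {A, B, C, D, E, F}, the whole schema; {B, D} is a candidate key.
Closure of {C, D} is {A, B, C, D, E, F}, the whole schema; {C, D} is a candidate key.
No proper subset of any of these is a key, and no other minimal superkey exists.

{B, D}, {C, D}, {F}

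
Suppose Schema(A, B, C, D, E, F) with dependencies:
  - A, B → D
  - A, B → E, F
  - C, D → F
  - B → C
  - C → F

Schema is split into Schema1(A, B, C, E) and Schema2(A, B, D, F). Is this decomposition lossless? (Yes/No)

Yes

Schema1 ∩ Schema2 = {A, B}; its closure under F is {A, B, C, D, E, F}.
Schema1 is contained in that closure, so Schema1 ∩ Schema2 → Schema1 holds and the join is lossless.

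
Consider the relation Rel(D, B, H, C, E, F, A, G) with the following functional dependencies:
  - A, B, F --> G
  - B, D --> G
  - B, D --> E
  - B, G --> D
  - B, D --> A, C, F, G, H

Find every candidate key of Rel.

{A, B, F}, {B, D}, {B, G}

Attributes never on any right-hand side: {B} — every candidate key must contain it.
{B, D} is a candidate key since {B, D}⁺ = {A, B, C, D, E, F, G, H} covers every attribute.
{B, G} is a candidate key since {B, G}⁺ = {A, B, C, D, E, F, G, H} covers every attribute.
{A, B, F} is a candidate key since {A, B, F}⁺ = {A, B, C, D, E, F, G, H} covers every attribute.
No proper subset of any of these is a key, and no other minimal superkey exists.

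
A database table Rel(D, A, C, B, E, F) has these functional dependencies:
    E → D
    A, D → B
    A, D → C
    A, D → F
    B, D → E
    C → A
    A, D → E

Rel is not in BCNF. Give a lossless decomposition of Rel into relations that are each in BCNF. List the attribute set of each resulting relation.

Candidate keys of the original relation: {A, D}, {A, E}, {C, D}, {C, E}.
In {A, B, C, D, E, F}, {E} is not a superkey ({E}⁺ restricted to this set is {D, E}), so split on E → D into {D, E} and {A, B, C, E, F}.
{D, E} has no BCNF violation.
In {A, B, C, E, F}, {C} is not a superkey ({C}⁺ restricted to this set is {A, C}), so split on C → A into {A, C} and {B, C, E, F}.
{A, C} has no BCNF violation.
{B, C, E, F} has no BCNF violation.

{A, C}; {B, C, E, F}; {D, E}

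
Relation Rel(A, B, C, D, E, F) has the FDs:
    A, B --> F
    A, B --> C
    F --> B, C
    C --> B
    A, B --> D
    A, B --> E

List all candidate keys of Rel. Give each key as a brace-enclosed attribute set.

Attributes never on any right-hand side: {A} — every candidate key must contain it.
{A, B}⁺ = {A, B, C, D, E, F} — all of the relation — so {A, B} is a candidate key.
{A, C}⁺ = {A, B, C, D, E, F} — all of the relation — so {A, C} is a candidate key.
{A, F}⁺ = {A, B, C, D, E, F} — all of the relation — so {A, F} is a candidate key.
Any other superkey properly contains one of these, so there are no further candidate keys.

{A, B}, {A, C}, {A, F}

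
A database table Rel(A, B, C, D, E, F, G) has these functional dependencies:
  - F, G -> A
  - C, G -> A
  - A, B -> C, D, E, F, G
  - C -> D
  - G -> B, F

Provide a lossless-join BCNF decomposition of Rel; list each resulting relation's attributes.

{A, B, C, E, F, G}; {C, D}

Candidate keys of the original relation: {A, B}, {G}.
{A, B, C, D, E, F, G}: {C} determines {C, D} here but is not a superkey — split on C -> D, giving {C, D} and {A, B, C, E, F, G}.
{C, D}: every determinant is a superkey — BCNF.
{A, B, C, E, F, G}: every determinant is a superkey — BCNF.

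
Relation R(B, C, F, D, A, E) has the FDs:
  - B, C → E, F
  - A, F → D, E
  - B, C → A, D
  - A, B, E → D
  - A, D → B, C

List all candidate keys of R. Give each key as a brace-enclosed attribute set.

{A, D} is a candidate key since {A, D}⁺ = {A, B, C, D, E, F} covers every attribute.
{A, F} is a candidate key since {A, F}⁺ = {A, B, C, D, E, F} covers every attribute.
{B, C} is a candidate key since {B, C}⁺ = {A, B, C, D, E, F} covers every attribute.
{A, B, E} is a candidate key since {A, B, E}⁺ = {A, B, C, D, E, F} covers every attribute.
Any other superkey properly contains one of these, so there are no further candidate keys.

{A, B, E}, {A, D}, {A, F}, {B, C}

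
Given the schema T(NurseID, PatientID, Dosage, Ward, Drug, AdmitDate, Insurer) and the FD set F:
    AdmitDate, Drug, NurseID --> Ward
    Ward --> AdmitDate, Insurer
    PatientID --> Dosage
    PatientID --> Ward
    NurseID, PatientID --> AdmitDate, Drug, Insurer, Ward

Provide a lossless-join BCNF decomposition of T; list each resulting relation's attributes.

{AdmitDate, Dosage, PatientID}; {AdmitDate, Insurer, Ward}; {Drug, NurseID, PatientID}; {Drug, NurseID, Ward}

Candidate key of the original relation: {NurseID, PatientID}.
Within {AdmitDate, Dosage, Drug, Insurer, NurseID, PatientID, Ward}: {AdmitDate, Drug, NurseID}⁺ ∩ {AdmitDate, Dosage, Drug, Insurer, NurseID, PatientID, Ward} = {AdmitDate, Drug, Insurer, NurseID, Ward}, not the whole set, so AdmitDate, Drug, NurseID --> Insurer, Ward violates BCNF; decompose into {AdmitDate, Drug, Insurer, NurseID, Ward} and {AdmitDate, Dosage, Drug, NurseID, PatientID}.
Within {AdmitDate, Drug, Insurer, NurseID, Ward}: {Ward}⁺ ∩ {AdmitDate, Drug, Insurer, NurseID, Ward} = {AdmitDate, Insurer, Ward}, not the whole set, so Ward --> AdmitDate, Insurer violates BCNF; decompose into {AdmitDate, Insurer, Ward} and {Drug, NurseID, Ward}.
{AdmitDate, Insurer, Ward} is in BCNF.
{Drug, NurseID, Ward} is in BCNF.
Within {AdmitDate, Dosage, Drug, NurseID, PatientID}: {PatientID}⁺ ∩ {AdmitDate, Dosage, Drug, NurseID, PatientID} = {AdmitDate, Dosage, PatientID}, not the whole set, so PatientID --> AdmitDate, Dosage violates BCNF; decompose into {AdmitDate, Dosage, PatientID} and {Drug, NurseID, PatientID}.
{AdmitDate, Dosage, PatientID} is in BCNF.
{Drug, NurseID, PatientID} is in BCNF.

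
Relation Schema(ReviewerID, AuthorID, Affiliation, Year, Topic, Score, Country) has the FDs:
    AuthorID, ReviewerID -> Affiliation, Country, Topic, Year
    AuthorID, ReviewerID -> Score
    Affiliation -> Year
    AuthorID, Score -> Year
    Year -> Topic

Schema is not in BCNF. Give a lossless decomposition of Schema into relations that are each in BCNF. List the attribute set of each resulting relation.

{Affiliation, AuthorID, Country, ReviewerID, Score}; {Affiliation, Year}; {Topic, Year}

Candidate key of the original relation: {AuthorID, ReviewerID}.
{Affiliation, AuthorID, Country, ReviewerID, Score, Topic, Year}: {Affiliation} determines {Affiliation, Topic, Year} here but is not a superkey — split on Affiliation -> Topic, Year, giving {Affiliation, Topic, Year} and {Affiliation, AuthorID, Country, ReviewerID, Score}.
{Affiliation, Topic, Year}: {Year} determines {Topic, Year} here but is not a superkey — split on Year -> Topic, giving {Topic, Year} and {Affiliation, Year}.
{Topic, Year} has no BCNF violation.
{Affiliation, Year} has no BCNF violation.
{Affiliation, AuthorID, Country, ReviewerID, Score} has no BCNF violation.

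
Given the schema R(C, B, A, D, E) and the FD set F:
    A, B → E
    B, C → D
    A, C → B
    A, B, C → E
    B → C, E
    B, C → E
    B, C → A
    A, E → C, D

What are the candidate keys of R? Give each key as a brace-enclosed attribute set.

{B}⁺ = {A, B, C, D, E} — all of the relation — so {B} is a candidate key.
{A, C}⁺ = {A, B, C, D, E} — all of the relation — so {A, C} is a candidate key.
{A, E}⁺ = {A, B, C, D, E} — all of the relation — so {A, E} is a candidate key.
No proper subset of any of these is a key, and no other minimal superkey exists.

{A, C}, {A, E}, {B}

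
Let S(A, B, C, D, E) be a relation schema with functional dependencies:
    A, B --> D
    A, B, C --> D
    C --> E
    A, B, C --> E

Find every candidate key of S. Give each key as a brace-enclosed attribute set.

{A, B, C} never appear on the right of any FD, so every key must include all of them.
{A, B, C}⁺ = {A, B, C, D, E}, which is every attribute, so {A, B, C} is a candidate key.
Every other attribute set either contains this one or has a smaller closure.

{A, B, C}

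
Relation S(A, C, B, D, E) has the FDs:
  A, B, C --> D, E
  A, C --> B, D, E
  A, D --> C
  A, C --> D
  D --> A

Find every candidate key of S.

{A, C}, {D}

{D}⁺ = {A, B, C, D, E} — all of the relation — so {D} is a candidate key.
{A, C}⁺ = {A, B, C, D, E} — all of the relation — so {A, C} is a candidate key.
Any other superkey properly contains one of these, so there are no further candidate keys.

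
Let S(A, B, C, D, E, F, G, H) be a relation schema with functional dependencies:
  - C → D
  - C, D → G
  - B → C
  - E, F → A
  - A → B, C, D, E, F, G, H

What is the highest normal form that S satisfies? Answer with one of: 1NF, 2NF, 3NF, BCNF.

2NF

Candidate keys: {A}, {E, F}. Prime attributes: {A, E, F}.
C → D breaks BCNF: {C}⁺ = {C, D, G}, so {C} is not a superkey.
C → D has non-prime {D} on the right and a non-superkey on the left, so 3NF fails.
No non-prime attribute depends on a proper subset of any candidate key, so 2NF holds.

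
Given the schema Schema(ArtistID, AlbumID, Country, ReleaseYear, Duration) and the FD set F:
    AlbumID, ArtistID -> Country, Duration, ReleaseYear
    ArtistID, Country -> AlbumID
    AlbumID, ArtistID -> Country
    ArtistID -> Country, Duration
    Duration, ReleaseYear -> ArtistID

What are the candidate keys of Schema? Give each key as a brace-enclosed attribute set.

{ArtistID}, {Duration, ReleaseYear}

{ArtistID} is a candidate key since {ArtistID}⁺ = {AlbumID, ArtistID, Country, Duration, ReleaseYear} covers every attribute.
{Duration, ReleaseYear} is a candidate key since {Duration, ReleaseYear}⁺ = {AlbumID, ArtistID, Country, Duration, ReleaseYear} covers every attribute.
No proper subset of any of these is a key, and no other minimal superkey exists.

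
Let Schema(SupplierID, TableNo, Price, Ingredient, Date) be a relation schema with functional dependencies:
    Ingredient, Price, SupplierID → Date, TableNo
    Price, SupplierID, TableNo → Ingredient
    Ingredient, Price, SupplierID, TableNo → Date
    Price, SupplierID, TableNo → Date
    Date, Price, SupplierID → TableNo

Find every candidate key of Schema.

No FD produces {Price, SupplierID}, so they must be in every candidate key.
{Date, Price, SupplierID} is a candidate key since {Date, Price, SupplierID}⁺ = {Date, Ingredient, Price, SupplierID, TableNo} covers every attribute.
{Ingredient, Price, SupplierID} is a candidate key since {Ingredient, Price, SupplierID}⁺ = {Date, Ingredient, Price, SupplierID, TableNo} covers every attribute.
{Price, SupplierID, TableNo} is a candidate key since {Price, SupplierID, TableNo}⁺ = {Date, Ingredient, Price, SupplierID, TableNo} covers every attribute.
No proper subset of any of these is a key, and no other minimal superkey exists.

{Date, Price, SupplierID}, {Ingredient, Price, SupplierID}, {Price, SupplierID, TableNo}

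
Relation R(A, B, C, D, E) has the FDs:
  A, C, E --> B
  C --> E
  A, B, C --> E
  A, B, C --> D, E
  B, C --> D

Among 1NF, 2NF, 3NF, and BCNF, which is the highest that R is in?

1NF

Candidate key: {A, C}. Prime attributes: {A, C}.
For C --> E we have {C}⁺ = {C, E}; {C} is not a superkey, so BCNF fails.
Because {E} is non-prime and the left side of C --> E is not a superkey, the relation is not in 3NF.
{C} is a proper subset of the key {A, C}, and {C}⁺ contains the non-prime attribute {E} — a partial dependency, so 2NF is violated.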